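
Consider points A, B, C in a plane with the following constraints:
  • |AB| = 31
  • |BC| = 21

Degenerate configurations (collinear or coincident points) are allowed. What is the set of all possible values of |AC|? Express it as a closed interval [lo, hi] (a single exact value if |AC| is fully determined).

|AC| ∈ [10, 52]  (≈ [10.0000, 52.0000])

|AB| ∈ {31}
|BC| ∈ {21}
|AC| ∈ [10, 52]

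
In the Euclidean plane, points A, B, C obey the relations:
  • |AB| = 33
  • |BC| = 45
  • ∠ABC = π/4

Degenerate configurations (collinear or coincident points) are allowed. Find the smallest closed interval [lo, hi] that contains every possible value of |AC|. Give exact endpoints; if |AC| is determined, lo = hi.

|AB| ∈ {33}
|BC| ∈ {45}
|AC| ∈ {3·√(346 - 165·√(2))}

|AC| = 3·√(346 - 165·√(2))  (≈ 31.8417)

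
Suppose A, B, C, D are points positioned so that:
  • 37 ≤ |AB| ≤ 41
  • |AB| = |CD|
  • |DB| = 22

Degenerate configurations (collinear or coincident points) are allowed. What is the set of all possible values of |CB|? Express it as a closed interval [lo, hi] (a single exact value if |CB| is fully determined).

|CB| ∈ [15, 63]  (≈ [15.0000, 63.0000])

|AB| ∈ [37, 41]
|BD| ∈ {22}
|CD| ∈ [37, 41]
|AD| ∈ [15, 63]
|BC| ∈ [15, 63]
|AC| ∈ [0, 104]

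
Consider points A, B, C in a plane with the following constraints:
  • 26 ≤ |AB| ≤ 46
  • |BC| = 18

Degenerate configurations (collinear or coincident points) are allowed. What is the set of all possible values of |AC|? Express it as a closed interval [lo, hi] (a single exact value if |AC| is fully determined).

|AC| ∈ [8, 64]  (≈ [8.0000, 64.0000])

|AB| ∈ [26, 46]
|BC| ∈ {18}
|AC| ∈ [8, 64]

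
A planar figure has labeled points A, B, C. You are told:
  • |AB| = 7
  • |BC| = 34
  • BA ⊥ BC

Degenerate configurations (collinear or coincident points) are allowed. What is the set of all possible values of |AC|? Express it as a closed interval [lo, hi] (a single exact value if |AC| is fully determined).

|AB| ∈ {7}
|BC| ∈ {34}
|AC| ∈ {√(1205)}

|AC| = √(1205)  (≈ 34.7131)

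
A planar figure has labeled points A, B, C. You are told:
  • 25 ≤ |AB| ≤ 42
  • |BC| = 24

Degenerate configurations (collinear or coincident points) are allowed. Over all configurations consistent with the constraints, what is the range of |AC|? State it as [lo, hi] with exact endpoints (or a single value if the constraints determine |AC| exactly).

|AB| ∈ [25, 42]
|BC| ∈ {24}
|AC| ∈ [1, 66]

|AC| ∈ [1, 66]  (≈ [1.0000, 66.0000])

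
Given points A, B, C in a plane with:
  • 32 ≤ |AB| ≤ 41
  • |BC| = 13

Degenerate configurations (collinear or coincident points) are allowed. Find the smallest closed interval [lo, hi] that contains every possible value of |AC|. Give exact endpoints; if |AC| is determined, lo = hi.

|AB| ∈ [32, 41]
|BC| ∈ {13}
|AC| ∈ [19, 54]

|AC| ∈ [19, 54]  (≈ [19.0000, 54.0000])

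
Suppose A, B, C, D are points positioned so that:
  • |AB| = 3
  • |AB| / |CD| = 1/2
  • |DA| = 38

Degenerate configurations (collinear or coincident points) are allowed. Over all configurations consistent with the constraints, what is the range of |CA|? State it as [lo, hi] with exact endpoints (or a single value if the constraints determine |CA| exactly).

|CA| ∈ [32, 44]  (≈ [32.0000, 44.0000])

|AB| ∈ {3}
|AD| ∈ {38}
|CD| ∈ {6}
|BD| ∈ [35, 41]
|AC| ∈ [32, 44]
|BC| ∈ [29, 47]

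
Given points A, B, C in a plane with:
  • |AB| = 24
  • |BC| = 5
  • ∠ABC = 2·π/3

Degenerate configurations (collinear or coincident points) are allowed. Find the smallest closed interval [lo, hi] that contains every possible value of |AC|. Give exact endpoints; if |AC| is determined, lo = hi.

|AC| = √(721)  (≈ 26.8514)

|AB| ∈ {24}
|BC| ∈ {5}
|AC| ∈ {√(721)}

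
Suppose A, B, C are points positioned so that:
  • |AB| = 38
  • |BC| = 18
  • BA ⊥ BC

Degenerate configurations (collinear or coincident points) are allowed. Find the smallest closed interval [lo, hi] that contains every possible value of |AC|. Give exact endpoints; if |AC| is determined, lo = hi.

|AB| ∈ {38}
|BC| ∈ {18}
|AC| ∈ {2·√(442)}

|AC| = 2·√(442)  (≈ 42.0476)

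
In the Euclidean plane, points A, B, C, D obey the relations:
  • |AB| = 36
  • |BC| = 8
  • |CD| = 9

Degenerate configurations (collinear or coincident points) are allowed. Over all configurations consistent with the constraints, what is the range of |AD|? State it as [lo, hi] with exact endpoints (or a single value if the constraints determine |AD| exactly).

|AB| ∈ {36}
|BC| ∈ {8}
|CD| ∈ {9}
|AC| ∈ [28, 44]
|BD| ∈ [1, 17]
|AD| ∈ [19, 53]

|AD| ∈ [19, 53]  (≈ [19.0000, 53.0000])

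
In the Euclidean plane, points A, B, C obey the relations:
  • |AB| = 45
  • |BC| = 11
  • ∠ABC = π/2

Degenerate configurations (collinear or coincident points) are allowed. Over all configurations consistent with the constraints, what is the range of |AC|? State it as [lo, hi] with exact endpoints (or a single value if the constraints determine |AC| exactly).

|AB| ∈ {45}
|BC| ∈ {11}
|AC| ∈ {√(2146)}

|AC| = √(2146)  (≈ 46.3249)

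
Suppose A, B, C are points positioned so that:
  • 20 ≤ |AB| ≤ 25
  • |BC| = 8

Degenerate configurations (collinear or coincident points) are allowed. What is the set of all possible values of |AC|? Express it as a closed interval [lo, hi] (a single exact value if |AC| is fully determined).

|AB| ∈ [20, 25]
|BC| ∈ {8}
|AC| ∈ [12, 33]

|AC| ∈ [12, 33]  (≈ [12.0000, 33.0000])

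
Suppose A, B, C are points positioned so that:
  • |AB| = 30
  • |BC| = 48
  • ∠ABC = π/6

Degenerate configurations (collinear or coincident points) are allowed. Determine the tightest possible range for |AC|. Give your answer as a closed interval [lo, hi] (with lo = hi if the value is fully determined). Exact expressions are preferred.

|AC| = 6·√(89 - 40·√(3))  (≈ 26.6430)

|AB| ∈ {30}
|BC| ∈ {48}
|AC| ∈ {6·√(89 - 40·√(3))}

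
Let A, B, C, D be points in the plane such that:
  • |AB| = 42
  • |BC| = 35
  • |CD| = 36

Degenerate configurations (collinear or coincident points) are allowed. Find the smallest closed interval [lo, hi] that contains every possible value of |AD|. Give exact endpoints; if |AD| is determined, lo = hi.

|AD| ∈ [0, 113]  (≈ [0.0000, 113.0000])

|AB| ∈ {42}
|BC| ∈ {35}
|CD| ∈ {36}
|AC| ∈ [7, 77]
|BD| ∈ [1, 71]
|AD| ∈ [0, 113]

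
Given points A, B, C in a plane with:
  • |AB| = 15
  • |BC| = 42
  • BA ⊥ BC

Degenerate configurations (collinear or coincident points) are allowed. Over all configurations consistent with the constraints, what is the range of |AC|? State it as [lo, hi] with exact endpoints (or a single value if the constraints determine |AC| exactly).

|AB| ∈ {15}
|BC| ∈ {42}
|AC| ∈ {3·√(221)}

|AC| = 3·√(221)  (≈ 44.5982)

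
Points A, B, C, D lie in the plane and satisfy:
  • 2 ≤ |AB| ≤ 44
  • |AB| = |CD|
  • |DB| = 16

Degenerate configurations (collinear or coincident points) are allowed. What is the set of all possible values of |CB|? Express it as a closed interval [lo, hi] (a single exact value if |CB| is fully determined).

|AB| ∈ [2, 44]
|BD| ∈ {16}
|CD| ∈ [2, 44]
|AD| ∈ [0, 60]
|BC| ∈ [0, 60]
|AC| ∈ [0, 104]

|CB| ∈ [0, 60]  (≈ [0.0000, 60.0000])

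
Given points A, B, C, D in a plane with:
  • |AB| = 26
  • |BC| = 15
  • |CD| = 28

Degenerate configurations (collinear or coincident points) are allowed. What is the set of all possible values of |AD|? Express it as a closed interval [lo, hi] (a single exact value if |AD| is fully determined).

|AD| ∈ [0, 69]  (≈ [0.0000, 69.0000])

|AB| ∈ {26}
|BC| ∈ {15}
|CD| ∈ {28}
|AC| ∈ [11, 41]
|BD| ∈ [13, 43]
|AD| ∈ [0, 69]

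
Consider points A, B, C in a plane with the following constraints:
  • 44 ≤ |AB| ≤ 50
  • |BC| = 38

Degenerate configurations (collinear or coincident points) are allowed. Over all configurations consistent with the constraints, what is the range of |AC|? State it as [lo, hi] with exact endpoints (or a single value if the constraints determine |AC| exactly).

|AB| ∈ [44, 50]
|BC| ∈ {38}
|AC| ∈ [6, 88]

|AC| ∈ [6, 88]  (≈ [6.0000, 88.0000])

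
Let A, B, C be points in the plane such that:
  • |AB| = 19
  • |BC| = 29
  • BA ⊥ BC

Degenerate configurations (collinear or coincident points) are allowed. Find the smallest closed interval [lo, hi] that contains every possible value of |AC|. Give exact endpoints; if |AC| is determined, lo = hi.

|AC| = √(1202)  (≈ 34.6699)

|AB| ∈ {19}
|BC| ∈ {29}
|AC| ∈ {√(1202)}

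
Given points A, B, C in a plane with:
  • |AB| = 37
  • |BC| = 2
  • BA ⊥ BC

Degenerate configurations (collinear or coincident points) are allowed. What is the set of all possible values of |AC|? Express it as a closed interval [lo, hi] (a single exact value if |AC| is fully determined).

|AB| ∈ {37}
|BC| ∈ {2}
|AC| ∈ {√(1373)}

|AC| = √(1373)  (≈ 37.0540)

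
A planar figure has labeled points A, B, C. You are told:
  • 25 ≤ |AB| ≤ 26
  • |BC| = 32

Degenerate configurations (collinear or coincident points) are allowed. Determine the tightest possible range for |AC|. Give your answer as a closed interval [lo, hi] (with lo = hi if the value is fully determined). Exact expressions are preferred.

|AC| ∈ [6, 58]  (≈ [6.0000, 58.0000])

|AB| ∈ [25, 26]
|BC| ∈ {32}
|AC| ∈ [6, 58]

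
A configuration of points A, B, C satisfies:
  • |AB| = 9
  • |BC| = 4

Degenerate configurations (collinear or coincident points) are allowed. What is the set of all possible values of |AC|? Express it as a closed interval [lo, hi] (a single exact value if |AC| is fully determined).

|AC| ∈ [5, 13]  (≈ [5.0000, 13.0000])

|AB| ∈ {9}
|BC| ∈ {4}
|AC| ∈ [5, 13]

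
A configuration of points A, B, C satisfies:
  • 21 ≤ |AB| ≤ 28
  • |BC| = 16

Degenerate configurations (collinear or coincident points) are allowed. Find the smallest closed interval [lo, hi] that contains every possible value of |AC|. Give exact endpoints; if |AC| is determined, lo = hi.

|AC| ∈ [5, 44]  (≈ [5.0000, 44.0000])

|AB| ∈ [21, 28]
|BC| ∈ {16}
|AC| ∈ [5, 44]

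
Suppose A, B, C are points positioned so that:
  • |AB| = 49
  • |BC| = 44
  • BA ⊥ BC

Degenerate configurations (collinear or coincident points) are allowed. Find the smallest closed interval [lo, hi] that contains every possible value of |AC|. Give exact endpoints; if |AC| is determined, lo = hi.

|AB| ∈ {49}
|BC| ∈ {44}
|AC| ∈ {√(4337)}

|AC| = √(4337)  (≈ 65.8559)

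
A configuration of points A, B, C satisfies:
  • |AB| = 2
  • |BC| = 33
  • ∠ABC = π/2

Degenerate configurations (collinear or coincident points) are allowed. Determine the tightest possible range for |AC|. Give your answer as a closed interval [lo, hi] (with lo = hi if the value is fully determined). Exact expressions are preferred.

|AB| ∈ {2}
|BC| ∈ {33}
|AC| ∈ {√(1093)}

|AC| = √(1093)  (≈ 33.0606)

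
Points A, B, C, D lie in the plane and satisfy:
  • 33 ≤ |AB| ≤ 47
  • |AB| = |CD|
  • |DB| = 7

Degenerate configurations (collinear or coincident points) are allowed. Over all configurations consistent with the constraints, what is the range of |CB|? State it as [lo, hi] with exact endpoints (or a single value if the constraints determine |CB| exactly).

|AB| ∈ [33, 47]
|BD| ∈ {7}
|CD| ∈ [33, 47]
|AD| ∈ [26, 54]
|BC| ∈ [26, 54]
|AC| ∈ [0, 101]

|CB| ∈ [26, 54]  (≈ [26.0000, 54.0000])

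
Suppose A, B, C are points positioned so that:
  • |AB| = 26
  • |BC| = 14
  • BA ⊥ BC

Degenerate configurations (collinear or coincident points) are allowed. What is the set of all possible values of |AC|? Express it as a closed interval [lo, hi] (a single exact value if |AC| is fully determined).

|AB| ∈ {26}
|BC| ∈ {14}
|AC| ∈ {2·√(218)}

|AC| = 2·√(218)  (≈ 29.5296)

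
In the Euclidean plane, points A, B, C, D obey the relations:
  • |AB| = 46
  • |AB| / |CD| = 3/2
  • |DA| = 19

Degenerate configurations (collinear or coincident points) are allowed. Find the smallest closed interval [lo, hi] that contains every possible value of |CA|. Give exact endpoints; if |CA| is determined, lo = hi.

|AB| ∈ {46}
|AD| ∈ {19}
|CD| ∈ {92/3}
|BD| ∈ [27, 65]
|AC| ∈ [35/3, 149/3]
|BC| ∈ [0, 287/3]

|CA| ∈ [35/3, 149/3]  (≈ [11.6667, 49.6667])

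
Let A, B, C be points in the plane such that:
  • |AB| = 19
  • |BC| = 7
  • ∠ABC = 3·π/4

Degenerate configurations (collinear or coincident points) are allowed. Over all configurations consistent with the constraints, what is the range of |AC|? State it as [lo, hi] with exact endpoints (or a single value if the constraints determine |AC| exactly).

|AC| = √(133·√(2) + 410)  (≈ 24.4559)

|AB| ∈ {19}
|BC| ∈ {7}
|AC| ∈ {√(133·√(2) + 410)}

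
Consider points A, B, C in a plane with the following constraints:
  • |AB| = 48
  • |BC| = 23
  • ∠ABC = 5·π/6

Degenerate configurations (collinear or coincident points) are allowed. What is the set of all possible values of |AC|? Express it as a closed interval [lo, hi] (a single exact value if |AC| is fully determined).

|AC| = √(1104·√(3) + 2833)  (≈ 68.8853)

|AB| ∈ {48}
|BC| ∈ {23}
|AC| ∈ {√(1104·√(3) + 2833)}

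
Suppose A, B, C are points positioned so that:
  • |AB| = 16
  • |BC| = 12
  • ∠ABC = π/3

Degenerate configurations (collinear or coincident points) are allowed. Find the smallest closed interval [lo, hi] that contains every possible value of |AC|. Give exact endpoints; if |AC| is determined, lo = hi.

|AB| ∈ {16}
|BC| ∈ {12}
|AC| ∈ {4·√(13)}

|AC| = 4·√(13)  (≈ 14.4222)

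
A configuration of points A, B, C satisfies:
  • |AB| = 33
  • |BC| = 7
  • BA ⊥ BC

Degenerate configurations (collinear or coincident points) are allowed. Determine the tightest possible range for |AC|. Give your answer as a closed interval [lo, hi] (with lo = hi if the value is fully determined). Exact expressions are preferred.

|AC| = √(1138)  (≈ 33.7343)

|AB| ∈ {33}
|BC| ∈ {7}
|AC| ∈ {√(1138)}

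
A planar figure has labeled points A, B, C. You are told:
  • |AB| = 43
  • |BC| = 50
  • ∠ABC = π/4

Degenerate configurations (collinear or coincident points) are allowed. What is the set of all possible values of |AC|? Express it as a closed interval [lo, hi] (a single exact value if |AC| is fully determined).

|AC| = √(4349 - 2150·√(2))  (≈ 36.1724)

|AB| ∈ {43}
|BC| ∈ {50}
|AC| ∈ {√(4349 - 2150·√(2))}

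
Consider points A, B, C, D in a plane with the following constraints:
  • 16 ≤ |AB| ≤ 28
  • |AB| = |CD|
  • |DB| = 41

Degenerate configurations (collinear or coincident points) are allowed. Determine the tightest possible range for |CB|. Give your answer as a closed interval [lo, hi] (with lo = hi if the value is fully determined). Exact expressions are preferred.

|CB| ∈ [13, 69]  (≈ [13.0000, 69.0000])

|AB| ∈ [16, 28]
|BD| ∈ {41}
|CD| ∈ [16, 28]
|AD| ∈ [13, 69]
|BC| ∈ [13, 69]
|AC| ∈ [0, 97]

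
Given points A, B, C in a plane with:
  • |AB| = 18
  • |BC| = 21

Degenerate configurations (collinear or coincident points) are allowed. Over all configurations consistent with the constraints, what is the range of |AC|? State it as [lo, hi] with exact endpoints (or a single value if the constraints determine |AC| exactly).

|AC| ∈ [3, 39]  (≈ [3.0000, 39.0000])

|AB| ∈ {18}
|BC| ∈ {21}
|AC| ∈ [3, 39]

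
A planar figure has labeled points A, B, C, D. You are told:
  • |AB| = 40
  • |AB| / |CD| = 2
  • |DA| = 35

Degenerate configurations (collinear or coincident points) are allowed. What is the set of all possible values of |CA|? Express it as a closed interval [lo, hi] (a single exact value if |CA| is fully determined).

|AB| ∈ {40}
|AD| ∈ {35}
|CD| ∈ {20}
|BD| ∈ [5, 75]
|AC| ∈ [15, 55]
|BC| ∈ [0, 95]

|CA| ∈ [15, 55]  (≈ [15.0000, 55.0000])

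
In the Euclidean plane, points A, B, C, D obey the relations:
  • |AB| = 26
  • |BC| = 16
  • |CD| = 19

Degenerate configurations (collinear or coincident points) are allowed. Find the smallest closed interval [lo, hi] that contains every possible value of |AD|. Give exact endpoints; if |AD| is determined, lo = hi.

|AD| ∈ [0, 61]  (≈ [0.0000, 61.0000])

|AB| ∈ {26}
|BC| ∈ {16}
|CD| ∈ {19}
|AC| ∈ [10, 42]
|BD| ∈ [3, 35]
|AD| ∈ [0, 61]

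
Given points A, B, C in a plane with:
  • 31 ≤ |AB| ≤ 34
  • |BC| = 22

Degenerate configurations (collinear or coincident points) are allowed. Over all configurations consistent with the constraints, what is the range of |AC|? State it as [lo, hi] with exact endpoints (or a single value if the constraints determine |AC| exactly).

|AC| ∈ [9, 56]  (≈ [9.0000, 56.0000])

|AB| ∈ [31, 34]
|BC| ∈ {22}
|AC| ∈ [9, 56]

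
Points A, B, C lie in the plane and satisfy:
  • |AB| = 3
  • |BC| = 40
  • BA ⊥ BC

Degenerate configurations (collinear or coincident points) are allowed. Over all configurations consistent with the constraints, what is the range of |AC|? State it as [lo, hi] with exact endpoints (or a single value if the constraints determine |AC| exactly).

|AB| ∈ {3}
|BC| ∈ {40}
|AC| ∈ {√(1609)}

|AC| = √(1609)  (≈ 40.1123)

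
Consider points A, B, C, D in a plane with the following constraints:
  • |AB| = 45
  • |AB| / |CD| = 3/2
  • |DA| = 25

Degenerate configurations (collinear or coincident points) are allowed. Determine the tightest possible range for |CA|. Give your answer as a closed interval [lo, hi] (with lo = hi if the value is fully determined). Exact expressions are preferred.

|AB| ∈ {45}
|AD| ∈ {25}
|CD| ∈ {30}
|BD| ∈ [20, 70]
|AC| ∈ [5, 55]
|BC| ∈ [0, 100]

|CA| ∈ [5, 55]  (≈ [5.0000, 55.0000])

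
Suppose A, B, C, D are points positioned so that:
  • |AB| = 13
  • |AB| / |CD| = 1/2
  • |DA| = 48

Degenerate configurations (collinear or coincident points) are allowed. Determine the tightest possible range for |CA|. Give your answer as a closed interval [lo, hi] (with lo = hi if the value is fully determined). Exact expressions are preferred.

|AB| ∈ {13}
|AD| ∈ {48}
|CD| ∈ {26}
|BD| ∈ [35, 61]
|AC| ∈ [22, 74]
|BC| ∈ [9, 87]

|CA| ∈ [22, 74]  (≈ [22.0000, 74.0000])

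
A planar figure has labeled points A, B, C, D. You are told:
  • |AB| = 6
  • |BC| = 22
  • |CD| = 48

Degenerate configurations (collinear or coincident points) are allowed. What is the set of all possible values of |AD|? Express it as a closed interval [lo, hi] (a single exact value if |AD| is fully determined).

|AB| ∈ {6}
|BC| ∈ {22}
|CD| ∈ {48}
|AC| ∈ [16, 28]
|BD| ∈ [26, 70]
|AD| ∈ [20, 76]

|AD| ∈ [20, 76]  (≈ [20.0000, 76.0000])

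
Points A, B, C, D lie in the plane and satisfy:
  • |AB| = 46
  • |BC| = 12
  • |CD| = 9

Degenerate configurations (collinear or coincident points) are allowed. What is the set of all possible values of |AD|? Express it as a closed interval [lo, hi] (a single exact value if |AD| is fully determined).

|AD| ∈ [25, 67]  (≈ [25.0000, 67.0000])

|AB| ∈ {46}
|BC| ∈ {12}
|CD| ∈ {9}
|AC| ∈ [34, 58]
|BD| ∈ [3, 21]
|AD| ∈ [25, 67]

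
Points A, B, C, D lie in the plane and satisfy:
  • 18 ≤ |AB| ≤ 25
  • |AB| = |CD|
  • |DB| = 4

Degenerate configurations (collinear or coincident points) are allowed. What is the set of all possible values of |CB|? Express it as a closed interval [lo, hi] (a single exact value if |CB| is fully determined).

|AB| ∈ [18, 25]
|BD| ∈ {4}
|CD| ∈ [18, 25]
|AD| ∈ [14, 29]
|BC| ∈ [14, 29]
|AC| ∈ [0, 54]

|CB| ∈ [14, 29]  (≈ [14.0000, 29.0000])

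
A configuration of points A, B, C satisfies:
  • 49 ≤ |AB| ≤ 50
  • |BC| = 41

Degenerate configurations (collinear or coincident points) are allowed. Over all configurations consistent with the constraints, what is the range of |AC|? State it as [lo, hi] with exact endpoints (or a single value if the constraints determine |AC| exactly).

|AB| ∈ [49, 50]
|BC| ∈ {41}
|AC| ∈ [8, 91]

|AC| ∈ [8, 91]  (≈ [8.0000, 91.0000])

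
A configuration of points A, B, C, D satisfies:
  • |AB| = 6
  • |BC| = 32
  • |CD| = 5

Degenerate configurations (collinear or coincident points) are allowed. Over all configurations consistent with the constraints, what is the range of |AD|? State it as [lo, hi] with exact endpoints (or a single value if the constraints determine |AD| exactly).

|AB| ∈ {6}
|BC| ∈ {32}
|CD| ∈ {5}
|AC| ∈ [26, 38]
|BD| ∈ [27, 37]
|AD| ∈ [21, 43]

|AD| ∈ [21, 43]  (≈ [21.0000, 43.0000])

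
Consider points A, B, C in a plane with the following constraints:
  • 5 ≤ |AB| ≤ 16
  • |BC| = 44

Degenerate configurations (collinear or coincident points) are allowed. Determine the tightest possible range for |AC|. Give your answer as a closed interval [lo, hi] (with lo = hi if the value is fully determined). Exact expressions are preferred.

|AC| ∈ [28, 60]  (≈ [28.0000, 60.0000])

|AB| ∈ [5, 16]
|BC| ∈ {44}
|AC| ∈ [28, 60]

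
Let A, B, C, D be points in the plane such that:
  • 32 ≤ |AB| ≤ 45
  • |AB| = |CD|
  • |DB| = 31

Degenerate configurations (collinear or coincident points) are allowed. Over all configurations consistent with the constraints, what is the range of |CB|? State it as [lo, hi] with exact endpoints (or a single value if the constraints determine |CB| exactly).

|CB| ∈ [1, 76]  (≈ [1.0000, 76.0000])

|AB| ∈ [32, 45]
|BD| ∈ {31}
|CD| ∈ [32, 45]
|AD| ∈ [1, 76]
|BC| ∈ [1, 76]
|AC| ∈ [0, 121]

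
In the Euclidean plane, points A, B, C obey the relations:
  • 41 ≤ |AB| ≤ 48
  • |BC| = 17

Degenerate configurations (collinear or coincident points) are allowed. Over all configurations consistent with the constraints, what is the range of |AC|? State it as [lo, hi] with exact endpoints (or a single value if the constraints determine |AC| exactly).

|AC| ∈ [24, 65]  (≈ [24.0000, 65.0000])

|AB| ∈ [41, 48]
|BC| ∈ {17}
|AC| ∈ [24, 65]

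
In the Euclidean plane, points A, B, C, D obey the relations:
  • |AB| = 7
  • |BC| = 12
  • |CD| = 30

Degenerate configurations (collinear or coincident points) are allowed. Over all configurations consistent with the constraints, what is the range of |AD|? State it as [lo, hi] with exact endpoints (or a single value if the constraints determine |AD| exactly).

|AD| ∈ [11, 49]  (≈ [11.0000, 49.0000])

|AB| ∈ {7}
|BC| ∈ {12}
|CD| ∈ {30}
|AC| ∈ [5, 19]
|BD| ∈ [18, 42]
|AD| ∈ [11, 49]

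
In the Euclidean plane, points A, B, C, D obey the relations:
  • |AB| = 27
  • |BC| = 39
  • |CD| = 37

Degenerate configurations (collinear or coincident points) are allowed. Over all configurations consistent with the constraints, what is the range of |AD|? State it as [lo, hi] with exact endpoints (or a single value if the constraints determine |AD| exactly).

|AB| ∈ {27}
|BC| ∈ {39}
|CD| ∈ {37}
|AC| ∈ [12, 66]
|BD| ∈ [2, 76]
|AD| ∈ [0, 103]

|AD| ∈ [0, 103]  (≈ [0.0000, 103.0000])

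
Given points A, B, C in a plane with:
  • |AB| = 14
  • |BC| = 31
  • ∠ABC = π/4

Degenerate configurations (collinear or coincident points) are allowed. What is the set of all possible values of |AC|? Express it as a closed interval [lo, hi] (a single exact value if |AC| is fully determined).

|AB| ∈ {14}
|BC| ∈ {31}
|AC| ∈ {√(1157 - 434·√(2))}

|AC| = √(1157 - 434·√(2))  (≈ 23.3073)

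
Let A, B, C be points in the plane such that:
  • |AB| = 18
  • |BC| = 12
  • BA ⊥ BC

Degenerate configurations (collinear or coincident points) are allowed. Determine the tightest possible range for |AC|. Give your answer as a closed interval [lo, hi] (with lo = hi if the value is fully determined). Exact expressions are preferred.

|AC| = 6·√(13)  (≈ 21.6333)

|AB| ∈ {18}
|BC| ∈ {12}
|AC| ∈ {6·√(13)}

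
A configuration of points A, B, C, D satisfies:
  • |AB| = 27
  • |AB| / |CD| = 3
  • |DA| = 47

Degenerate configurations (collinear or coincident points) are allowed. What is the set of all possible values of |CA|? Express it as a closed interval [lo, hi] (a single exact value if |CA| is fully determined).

|CA| ∈ [38, 56]  (≈ [38.0000, 56.0000])

|AB| ∈ {27}
|AD| ∈ {47}
|CD| ∈ {9}
|BD| ∈ [20, 74]
|AC| ∈ [38, 56]
|BC| ∈ [11, 83]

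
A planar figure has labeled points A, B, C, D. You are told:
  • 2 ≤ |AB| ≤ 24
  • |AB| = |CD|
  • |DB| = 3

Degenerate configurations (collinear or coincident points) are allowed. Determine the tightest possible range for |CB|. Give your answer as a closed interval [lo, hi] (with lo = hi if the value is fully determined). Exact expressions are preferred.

|AB| ∈ [2, 24]
|BD| ∈ {3}
|CD| ∈ [2, 24]
|AD| ∈ [0, 27]
|BC| ∈ [0, 27]
|AC| ∈ [0, 51]

|CB| ∈ [0, 27]  (≈ [0.0000, 27.0000])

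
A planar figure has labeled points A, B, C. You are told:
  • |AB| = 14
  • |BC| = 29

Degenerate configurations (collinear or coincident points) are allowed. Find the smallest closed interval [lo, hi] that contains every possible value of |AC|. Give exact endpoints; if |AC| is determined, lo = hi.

|AC| ∈ [15, 43]  (≈ [15.0000, 43.0000])

|AB| ∈ {14}
|BC| ∈ {29}
|AC| ∈ [15, 43]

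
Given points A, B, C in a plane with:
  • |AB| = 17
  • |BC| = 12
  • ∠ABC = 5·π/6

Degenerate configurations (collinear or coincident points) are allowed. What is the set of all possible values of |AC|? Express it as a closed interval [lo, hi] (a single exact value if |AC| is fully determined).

|AB| ∈ {17}
|BC| ∈ {12}
|AC| ∈ {√(204·√(3) + 433)}

|AC| = √(204·√(3) + 433)  (≈ 28.0417)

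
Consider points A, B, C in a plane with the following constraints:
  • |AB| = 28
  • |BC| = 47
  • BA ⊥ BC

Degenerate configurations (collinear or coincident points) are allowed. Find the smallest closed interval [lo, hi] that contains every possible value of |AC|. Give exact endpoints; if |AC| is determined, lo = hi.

|AB| ∈ {28}
|BC| ∈ {47}
|AC| ∈ {√(2993)}

|AC| = √(2993)  (≈ 54.7083)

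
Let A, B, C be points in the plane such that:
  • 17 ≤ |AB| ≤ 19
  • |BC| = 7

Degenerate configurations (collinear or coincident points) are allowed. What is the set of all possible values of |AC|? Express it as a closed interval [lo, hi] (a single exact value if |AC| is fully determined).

|AC| ∈ [10, 26]  (≈ [10.0000, 26.0000])

|AB| ∈ [17, 19]
|BC| ∈ {7}
|AC| ∈ [10, 26]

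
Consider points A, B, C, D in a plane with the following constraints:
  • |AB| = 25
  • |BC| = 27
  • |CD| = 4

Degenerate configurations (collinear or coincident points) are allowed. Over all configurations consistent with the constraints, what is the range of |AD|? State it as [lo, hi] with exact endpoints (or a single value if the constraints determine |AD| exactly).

|AD| ∈ [0, 56]  (≈ [0.0000, 56.0000])

|AB| ∈ {25}
|BC| ∈ {27}
|CD| ∈ {4}
|AC| ∈ [2, 52]
|BD| ∈ [23, 31]
|AD| ∈ [0, 56]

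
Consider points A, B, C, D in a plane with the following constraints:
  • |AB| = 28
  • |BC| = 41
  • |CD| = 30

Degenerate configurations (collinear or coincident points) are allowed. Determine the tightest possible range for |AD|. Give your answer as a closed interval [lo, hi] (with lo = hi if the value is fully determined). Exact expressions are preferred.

|AD| ∈ [0, 99]  (≈ [0.0000, 99.0000])

|AB| ∈ {28}
|BC| ∈ {41}
|CD| ∈ {30}
|AC| ∈ [13, 69]
|BD| ∈ [11, 71]
|AD| ∈ [0, 99]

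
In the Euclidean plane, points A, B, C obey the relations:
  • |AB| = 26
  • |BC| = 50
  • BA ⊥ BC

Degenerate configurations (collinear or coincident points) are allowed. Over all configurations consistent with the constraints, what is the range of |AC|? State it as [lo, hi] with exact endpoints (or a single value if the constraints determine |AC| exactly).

|AB| ∈ {26}
|BC| ∈ {50}
|AC| ∈ {2·√(794)}

|AC| = 2·√(794)  (≈ 56.3560)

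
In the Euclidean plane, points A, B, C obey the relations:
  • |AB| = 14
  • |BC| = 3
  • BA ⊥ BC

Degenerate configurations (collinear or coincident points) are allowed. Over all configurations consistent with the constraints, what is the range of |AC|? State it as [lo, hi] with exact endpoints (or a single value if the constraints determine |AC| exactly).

|AC| = √(205)  (≈ 14.3178)

|AB| ∈ {14}
|BC| ∈ {3}
|AC| ∈ {√(205)}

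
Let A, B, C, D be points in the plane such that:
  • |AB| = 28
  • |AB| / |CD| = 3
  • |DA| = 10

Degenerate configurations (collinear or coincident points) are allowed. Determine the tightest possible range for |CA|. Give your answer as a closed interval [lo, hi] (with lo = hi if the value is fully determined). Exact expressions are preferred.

|CA| ∈ [2/3, 58/3]  (≈ [0.6667, 19.3333])

|AB| ∈ {28}
|AD| ∈ {10}
|CD| ∈ {28/3}
|BD| ∈ [18, 38]
|AC| ∈ [2/3, 58/3]
|BC| ∈ [26/3, 142/3]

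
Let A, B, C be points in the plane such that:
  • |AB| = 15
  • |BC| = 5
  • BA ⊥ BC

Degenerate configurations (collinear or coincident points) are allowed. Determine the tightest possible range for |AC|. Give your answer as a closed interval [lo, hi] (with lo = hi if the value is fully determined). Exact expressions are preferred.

|AB| ∈ {15}
|BC| ∈ {5}
|AC| ∈ {5·√(10)}

|AC| = 5·√(10)  (≈ 15.8114)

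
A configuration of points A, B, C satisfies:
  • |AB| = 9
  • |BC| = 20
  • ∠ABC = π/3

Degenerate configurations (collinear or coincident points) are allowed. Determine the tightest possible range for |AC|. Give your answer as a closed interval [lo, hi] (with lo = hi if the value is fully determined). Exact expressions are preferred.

|AC| = √(301)  (≈ 17.3494)

|AB| ∈ {9}
|BC| ∈ {20}
|AC| ∈ {√(301)}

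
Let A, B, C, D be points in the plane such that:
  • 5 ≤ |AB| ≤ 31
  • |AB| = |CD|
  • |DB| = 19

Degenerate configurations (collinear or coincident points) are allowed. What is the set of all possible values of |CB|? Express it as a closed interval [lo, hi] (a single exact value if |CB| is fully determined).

|AB| ∈ [5, 31]
|BD| ∈ {19}
|CD| ∈ [5, 31]
|AD| ∈ [0, 50]
|BC| ∈ [0, 50]
|AC| ∈ [0, 81]

|CB| ∈ [0, 50]  (≈ [0.0000, 50.0000])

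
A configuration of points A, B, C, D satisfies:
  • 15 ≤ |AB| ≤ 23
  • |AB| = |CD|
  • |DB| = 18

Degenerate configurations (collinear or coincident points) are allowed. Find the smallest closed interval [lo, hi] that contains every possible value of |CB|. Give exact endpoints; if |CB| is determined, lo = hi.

|CB| ∈ [0, 41]  (≈ [0.0000, 41.0000])

|AB| ∈ [15, 23]
|BD| ∈ {18}
|CD| ∈ [15, 23]
|AD| ∈ [0, 41]
|BC| ∈ [0, 41]
|AC| ∈ [0, 64]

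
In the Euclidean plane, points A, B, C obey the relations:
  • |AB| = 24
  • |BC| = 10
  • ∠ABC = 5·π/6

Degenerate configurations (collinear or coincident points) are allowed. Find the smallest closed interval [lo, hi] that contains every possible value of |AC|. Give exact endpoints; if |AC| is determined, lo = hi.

|AB| ∈ {24}
|BC| ∈ {10}
|AC| ∈ {2·√(60·√(3) + 169)}

|AC| = 2·√(60·√(3) + 169)  (≈ 33.0408)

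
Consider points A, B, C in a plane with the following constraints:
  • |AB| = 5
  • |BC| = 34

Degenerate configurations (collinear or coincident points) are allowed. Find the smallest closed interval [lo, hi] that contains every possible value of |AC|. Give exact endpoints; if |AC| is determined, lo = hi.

|AB| ∈ {5}
|BC| ∈ {34}
|AC| ∈ [29, 39]

|AC| ∈ [29, 39]  (≈ [29.0000, 39.0000])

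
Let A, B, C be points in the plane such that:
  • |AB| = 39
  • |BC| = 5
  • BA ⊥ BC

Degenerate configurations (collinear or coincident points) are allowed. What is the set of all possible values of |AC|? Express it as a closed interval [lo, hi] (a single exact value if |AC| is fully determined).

|AC| = √(1546)  (≈ 39.3192)

|AB| ∈ {39}
|BC| ∈ {5}
|AC| ∈ {√(1546)}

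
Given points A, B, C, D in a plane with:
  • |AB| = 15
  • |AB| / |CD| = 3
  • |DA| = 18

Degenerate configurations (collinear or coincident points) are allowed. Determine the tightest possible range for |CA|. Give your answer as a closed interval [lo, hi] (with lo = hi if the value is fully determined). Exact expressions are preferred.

|AB| ∈ {15}
|AD| ∈ {18}
|CD| ∈ {5}
|BD| ∈ [3, 33]
|AC| ∈ [13, 23]
|BC| ∈ [0, 38]

|CA| ∈ [13, 23]  (≈ [13.0000, 23.0000])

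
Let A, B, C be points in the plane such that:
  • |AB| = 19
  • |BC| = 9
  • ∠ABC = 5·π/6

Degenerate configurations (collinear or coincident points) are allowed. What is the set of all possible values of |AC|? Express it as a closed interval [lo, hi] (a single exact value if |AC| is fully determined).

|AB| ∈ {19}
|BC| ∈ {9}
|AC| ∈ {√(171·√(3) + 442)}

|AC| = √(171·√(3) + 442)  (≈ 27.1695)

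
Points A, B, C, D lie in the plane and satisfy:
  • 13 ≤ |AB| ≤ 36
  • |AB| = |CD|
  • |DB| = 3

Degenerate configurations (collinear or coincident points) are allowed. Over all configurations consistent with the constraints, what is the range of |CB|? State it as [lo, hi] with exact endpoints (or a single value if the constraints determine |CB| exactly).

|AB| ∈ [13, 36]
|BD| ∈ {3}
|CD| ∈ [13, 36]
|AD| ∈ [10, 39]
|BC| ∈ [10, 39]
|AC| ∈ [0, 75]

|CB| ∈ [10, 39]  (≈ [10.0000, 39.0000])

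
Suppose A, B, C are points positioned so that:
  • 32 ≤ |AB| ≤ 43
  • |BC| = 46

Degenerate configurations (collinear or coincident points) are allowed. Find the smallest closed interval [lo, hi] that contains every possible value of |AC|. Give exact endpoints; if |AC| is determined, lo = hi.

|AC| ∈ [3, 89]  (≈ [3.0000, 89.0000])

|AB| ∈ [32, 43]
|BC| ∈ {46}
|AC| ∈ [3, 89]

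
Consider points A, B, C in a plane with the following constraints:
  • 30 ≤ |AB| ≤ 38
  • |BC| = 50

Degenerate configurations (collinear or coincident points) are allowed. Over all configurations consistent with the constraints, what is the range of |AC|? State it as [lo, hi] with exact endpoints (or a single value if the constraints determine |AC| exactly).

|AC| ∈ [12, 88]  (≈ [12.0000, 88.0000])

|AB| ∈ [30, 38]
|BC| ∈ {50}
|AC| ∈ [12, 88]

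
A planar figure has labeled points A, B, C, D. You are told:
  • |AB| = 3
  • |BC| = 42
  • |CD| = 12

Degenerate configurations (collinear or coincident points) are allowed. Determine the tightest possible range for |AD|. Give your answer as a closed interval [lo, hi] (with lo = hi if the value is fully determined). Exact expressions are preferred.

|AD| ∈ [27, 57]  (≈ [27.0000, 57.0000])

|AB| ∈ {3}
|BC| ∈ {42}
|CD| ∈ {12}
|AC| ∈ [39, 45]
|BD| ∈ [30, 54]
|AD| ∈ [27, 57]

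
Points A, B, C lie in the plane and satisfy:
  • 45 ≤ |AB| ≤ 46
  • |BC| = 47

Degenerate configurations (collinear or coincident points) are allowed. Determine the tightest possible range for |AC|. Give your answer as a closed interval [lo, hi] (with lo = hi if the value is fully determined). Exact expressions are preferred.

|AC| ∈ [1, 93]  (≈ [1.0000, 93.0000])

|AB| ∈ [45, 46]
|BC| ∈ {47}
|AC| ∈ [1, 93]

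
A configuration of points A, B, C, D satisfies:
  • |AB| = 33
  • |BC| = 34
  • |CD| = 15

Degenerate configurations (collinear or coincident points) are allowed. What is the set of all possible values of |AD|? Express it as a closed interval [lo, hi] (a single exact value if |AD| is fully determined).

|AD| ∈ [0, 82]  (≈ [0.0000, 82.0000])

|AB| ∈ {33}
|BC| ∈ {34}
|CD| ∈ {15}
|AC| ∈ [1, 67]
|BD| ∈ [19, 49]
|AD| ∈ [0, 82]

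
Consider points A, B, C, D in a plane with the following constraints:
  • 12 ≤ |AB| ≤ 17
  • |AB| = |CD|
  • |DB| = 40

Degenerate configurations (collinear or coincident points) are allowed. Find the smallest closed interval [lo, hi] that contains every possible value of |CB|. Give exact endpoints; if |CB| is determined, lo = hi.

|CB| ∈ [23, 57]  (≈ [23.0000, 57.0000])

|AB| ∈ [12, 17]
|BD| ∈ {40}
|CD| ∈ [12, 17]
|AD| ∈ [23, 57]
|BC| ∈ [23, 57]
|AC| ∈ [6, 74]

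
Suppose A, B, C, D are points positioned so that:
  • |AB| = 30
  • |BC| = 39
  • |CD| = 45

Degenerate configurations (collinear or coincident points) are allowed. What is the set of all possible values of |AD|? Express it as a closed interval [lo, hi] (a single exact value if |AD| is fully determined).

|AB| ∈ {30}
|BC| ∈ {39}
|CD| ∈ {45}
|AC| ∈ [9, 69]
|BD| ∈ [6, 84]
|AD| ∈ [0, 114]

|AD| ∈ [0, 114]  (≈ [0.0000, 114.0000])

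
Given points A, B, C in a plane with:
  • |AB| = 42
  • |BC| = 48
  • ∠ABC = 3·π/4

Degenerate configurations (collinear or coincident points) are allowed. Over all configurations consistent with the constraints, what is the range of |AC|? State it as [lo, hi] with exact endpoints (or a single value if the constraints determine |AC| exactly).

|AB| ∈ {42}
|BC| ∈ {48}
|AC| ∈ {6·√(56·√(2) + 113)}

|AC| = 6·√(56·√(2) + 113)  (≈ 83.1809)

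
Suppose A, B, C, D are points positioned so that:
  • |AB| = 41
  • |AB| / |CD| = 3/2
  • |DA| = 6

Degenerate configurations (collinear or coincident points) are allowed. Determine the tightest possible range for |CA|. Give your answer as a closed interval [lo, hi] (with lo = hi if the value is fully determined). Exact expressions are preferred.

|AB| ∈ {41}
|AD| ∈ {6}
|CD| ∈ {82/3}
|BD| ∈ [35, 47]
|AC| ∈ [64/3, 100/3]
|BC| ∈ [23/3, 223/3]

|CA| ∈ [64/3, 100/3]  (≈ [21.3333, 33.3333])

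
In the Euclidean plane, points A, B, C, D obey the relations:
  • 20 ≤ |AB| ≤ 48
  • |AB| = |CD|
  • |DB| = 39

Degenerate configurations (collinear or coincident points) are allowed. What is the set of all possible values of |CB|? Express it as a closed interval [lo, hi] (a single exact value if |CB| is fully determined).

|AB| ∈ [20, 48]
|BD| ∈ {39}
|CD| ∈ [20, 48]
|AD| ∈ [0, 87]
|BC| ∈ [0, 87]
|AC| ∈ [0, 135]

|CB| ∈ [0, 87]  (≈ [0.0000, 87.0000])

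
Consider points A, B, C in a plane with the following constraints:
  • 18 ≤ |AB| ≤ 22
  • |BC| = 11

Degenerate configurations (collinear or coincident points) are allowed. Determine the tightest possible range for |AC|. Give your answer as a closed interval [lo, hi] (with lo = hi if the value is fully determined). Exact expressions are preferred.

|AC| ∈ [7, 33]  (≈ [7.0000, 33.0000])

|AB| ∈ [18, 22]
|BC| ∈ {11}
|AC| ∈ [7, 33]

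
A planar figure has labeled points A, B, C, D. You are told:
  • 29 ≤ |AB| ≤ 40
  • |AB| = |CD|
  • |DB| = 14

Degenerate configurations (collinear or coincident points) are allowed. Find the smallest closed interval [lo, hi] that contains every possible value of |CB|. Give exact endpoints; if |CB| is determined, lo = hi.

|CB| ∈ [15, 54]  (≈ [15.0000, 54.0000])

|AB| ∈ [29, 40]
|BD| ∈ {14}
|CD| ∈ [29, 40]
|AD| ∈ [15, 54]
|BC| ∈ [15, 54]
|AC| ∈ [0, 94]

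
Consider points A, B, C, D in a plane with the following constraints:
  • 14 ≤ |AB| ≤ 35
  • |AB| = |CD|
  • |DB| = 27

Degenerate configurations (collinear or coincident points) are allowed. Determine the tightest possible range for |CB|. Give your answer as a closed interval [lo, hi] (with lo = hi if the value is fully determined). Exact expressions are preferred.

|CB| ∈ [0, 62]  (≈ [0.0000, 62.0000])

|AB| ∈ [14, 35]
|BD| ∈ {27}
|CD| ∈ [14, 35]
|AD| ∈ [0, 62]
|BC| ∈ [0, 62]
|AC| ∈ [0, 97]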